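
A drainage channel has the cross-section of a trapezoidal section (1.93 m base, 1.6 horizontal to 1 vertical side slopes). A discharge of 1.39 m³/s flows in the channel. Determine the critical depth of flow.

At critical depth, Q² T / (g A³) = 1, i.e. A³/T = Q²/g = 1.39²/9.81 = 0.197.
At y = 0.232 m: A³/T = 0.05694 — too small.
At y = 0.424 m: A³/T = 0.4116 — too large.
At y = 0.34 m: A³/T = 0.1972 — ≈ 0.197.

y_c = 0.34 m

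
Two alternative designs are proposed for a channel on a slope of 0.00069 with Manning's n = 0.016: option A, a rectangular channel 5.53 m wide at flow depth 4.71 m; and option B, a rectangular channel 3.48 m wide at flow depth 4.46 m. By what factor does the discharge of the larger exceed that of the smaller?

Channel A: Flow area A = b·y = 5.53 × 4.71 = 26.05 m². Wetted perimeter P = b + 2y = 5.53 + 2×4.71 = 14.95 m. Hydraulic radius R = A/P = 26.05/14.95 = 1.742 m. Q_A = (1/0.016)·26.05·1.742^(2/3)·√0.00069 = 61.91 m³/s.
Channel B: Flow area A = b·y = 3.48 × 4.46 = 15.52 m². Wetted perimeter P = b + 2y = 3.48 + 2×4.46 = 12.4 m. Hydraulic radius R = A/P = 15.52/12.4 = 1.252 m. Q_B = (1/0.016)·15.52·1.252^(2/3)·√0.00069 = 29.59 m³/s.
The larger discharge is 61.91 m³/s and the smaller is 29.59 m³/s; the ratio is 2.09.

2.09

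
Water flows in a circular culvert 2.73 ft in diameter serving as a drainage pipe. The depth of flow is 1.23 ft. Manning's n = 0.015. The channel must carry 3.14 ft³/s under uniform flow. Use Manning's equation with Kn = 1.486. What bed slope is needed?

For a circular section of diameter D = 2.73 ft at depth y = 1.23 ft, the central angle is θ = 2 arccos(1 − 2y/D) = 2.943 rad. Then A = (D²/8)(θ − sin θ) = 2.559 ft² and P = Dθ/2 = 4.018 ft.
Hydraulic radius R = A/P = 2.559/4.018 = 0.6369 ft.
From Manning's equation, S = [nQ / (1.486 A R^(2/3))]² = [0.015 × 3.14 / (1.486 × 2.559 × 0.6369^(2/3))]² = 0.00028.

S = 0.00028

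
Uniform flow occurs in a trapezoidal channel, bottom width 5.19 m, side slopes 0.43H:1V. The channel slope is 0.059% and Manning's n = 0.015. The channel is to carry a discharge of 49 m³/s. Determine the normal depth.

Manning's equation rearranged: A R^(2/3) = nQ / (1·√S) = 0.015 × 49 / (√0.00059) = 30.26.
Try y = 4.04 m: A R^(2/3) = 44.44 — over.
Try y = 2.18 m: A R^(2/3) = 16.27 — short.
Try y = 3.2 m: A R^(2/3) = 30.26 — close enough.

y_n = 3.2 m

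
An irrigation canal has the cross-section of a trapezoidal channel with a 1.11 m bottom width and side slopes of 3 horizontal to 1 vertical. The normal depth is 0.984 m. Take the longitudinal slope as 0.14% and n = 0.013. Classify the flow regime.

With bottom width b = 1.11 m and side slope z = 3: A = (b + zy)y = (1.11 + 3×0.984)×0.984 = 3.997 m²; P = b + 2y√(1+z²) = 1.11 + 2×0.984×3.162 = 7.333 m.
Hydraulic radius R = A/P = 3.997/7.333 = 0.545 m.
V = (1/n) R^(2/3) √S = (1/0.013) × 0.545^(2/3) × √0.0014 = 1.92 m/s. Hydraulic depth D_h = A/T = 3.997/7.014 = 0.5699 m.
Froude number Fr = V/√(g·D_h) = 1.92/√(9.81×0.5699) = 0.812, which is less than 1, so the flow is subcritical.

subcritical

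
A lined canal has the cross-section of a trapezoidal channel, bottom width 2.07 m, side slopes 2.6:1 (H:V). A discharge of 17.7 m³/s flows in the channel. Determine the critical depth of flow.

At critical depth, Q² T / (g A³) = 1, i.e. A³/T = Q²/g = 17.7²/9.81 = 31.94.
Trying y = 0.959 m: A³/T = 11.88 — too small.
Trying y = 1.44 m: A³/T = 61.4 — too large.
Trying y = 1.23 m: A³/T = 32.13 — matches.

y_c = 1.23 m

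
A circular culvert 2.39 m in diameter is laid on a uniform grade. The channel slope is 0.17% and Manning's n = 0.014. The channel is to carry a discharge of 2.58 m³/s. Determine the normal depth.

y_n = 0.857 m

Manning's equation rearranged: A R^(2/3) = nQ / (1·√S) = 0.014 × 2.58 / (√0.0017) = 0.876.
At y = 0.982 m: A R^(2/3) = 1.126 — too large.
At y = 0.76 m: A R^(2/3) = 0.6973 — too small.
At y = 0.857 m: A R^(2/3) = 0.8758 — ≈ 0.876.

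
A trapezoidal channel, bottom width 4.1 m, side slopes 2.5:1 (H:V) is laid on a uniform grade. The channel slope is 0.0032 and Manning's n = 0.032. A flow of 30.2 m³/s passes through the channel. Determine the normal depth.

Manning's equation rearranged: A R^(2/3) = nQ / (1·√S) = 0.032 × 30.2 / (√0.0032) = 17.08.
Trying y = 1.33 m: A R^(2/3) = 9.047 — too small.
Trying y = 2.03 m: A R^(2/3) = 21.49 — too large.
Trying y = 1.82 m: A R^(2/3) = 17.1 — ≈ 17.08.

y_n = 1.82 m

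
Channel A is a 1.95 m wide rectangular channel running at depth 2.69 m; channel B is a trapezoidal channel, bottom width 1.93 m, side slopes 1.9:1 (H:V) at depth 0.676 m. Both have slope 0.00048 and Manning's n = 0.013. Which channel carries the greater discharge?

channel A

Channel A: Flow area A = b·y = 1.95 × 2.69 = 5.245 m². Wetted perimeter P = b + 2y = 1.95 + 2×2.69 = 7.33 m. Hydraulic radius R = A/P = 5.245/7.33 = 0.7156 m. Q_A = (1/0.013)·5.245·0.7156^(2/3)·√0.00048 = 7.073 m³/s.
Channel B: With bottom width b = 1.93 m and side slope z = 1.9: A = (b + zy)y = (1.93 + 1.9×0.676)×0.676 = 2.173 m²; P = b + 2y√(1+z²) = 1.93 + 2×0.676×2.147 = 4.833 m. Hydraulic radius R = A/P = 2.173/4.833 = 0.4496 m. Q_B = (1/0.013)·2.173·0.4496^(2/3)·√0.00048 = 2.149 m³/s.
Q_A = 7.073 m³/s vs Q_B = 2.149 m³/s, so channel A carries more.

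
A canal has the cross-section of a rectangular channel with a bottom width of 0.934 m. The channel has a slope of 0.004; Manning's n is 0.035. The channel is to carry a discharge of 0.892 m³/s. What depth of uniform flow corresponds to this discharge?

Manning's equation rearranged: A R^(2/3) = nQ / (1·√S) = 0.035 × 0.892 / (√0.004) = 0.4936.
Try y = 1.24 m: A R^(2/3) = 0.5633 — high.
Try y = 0.978 m: A R^(2/3) = 0.4238 — low.
Try y = 1.11 m: A R^(2/3) = 0.4938 — close enough.

y_n = 1.11 m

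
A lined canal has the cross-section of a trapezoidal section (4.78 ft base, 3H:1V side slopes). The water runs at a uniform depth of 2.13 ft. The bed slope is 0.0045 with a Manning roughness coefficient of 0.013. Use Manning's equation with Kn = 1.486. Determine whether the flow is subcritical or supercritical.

supercritical

With bottom width b = 4.78 ft and side slope z = 3: A = (b + zy)y = (4.78 + 3×2.13)×2.13 = 23.79 ft²; P = b + 2y√(1+z²) = 4.78 + 2×2.13×3.162 = 18.25 ft.
Hydraulic radius R = A/P = 23.79/18.25 = 1.304 ft.
V = (1.486/n) R^(2/3) √S = (1.486/0.013) × 1.304^(2/3) × √0.0045 = 9.15 ft/s. Hydraulic depth D_h = A/T = 23.79/17.56 = 1.355 ft.
Froude number Fr = V/√(g·D_h) = 9.15/√(32.2×1.355) = 1.39, which is greater than 1, so the flow is supercritical.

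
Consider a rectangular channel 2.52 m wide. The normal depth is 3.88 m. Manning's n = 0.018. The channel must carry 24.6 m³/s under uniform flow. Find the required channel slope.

S = 0.00219

Flow area A = b·y = 2.52 × 3.88 = 9.778 m². Wetted perimeter P = b + 2y = 2.52 + 2×3.88 = 10.28 m.
Hydraulic radius R = A/P = 9.778/10.28 = 0.9511 m.
From Manning's equation, S = [nQ / (1 A R^(2/3))]² = [0.018 × 24.6 / (1 × 9.778 × 0.9511^(2/3))]² = 0.00219.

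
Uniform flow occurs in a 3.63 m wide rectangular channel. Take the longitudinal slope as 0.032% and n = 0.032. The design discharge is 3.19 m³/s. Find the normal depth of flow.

y_n = 1.71 m

Manning's equation rearranged: A R^(2/3) = nQ / (1·√S) = 0.032 × 3.19 / (√0.00032) = 5.706.
Trying y = 1.36 m: A R^(2/3) = 4.174 — too small.
Trying y = 2.07 m: A R^(2/3) = 7.348 — too large.
Trying y = 1.71 m: A R^(2/3) = 5.702 — ≈ 5.706.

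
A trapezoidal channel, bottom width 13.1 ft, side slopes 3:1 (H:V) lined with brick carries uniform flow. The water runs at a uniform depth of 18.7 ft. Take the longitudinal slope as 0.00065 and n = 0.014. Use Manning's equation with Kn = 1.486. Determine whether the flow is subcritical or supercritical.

subcritical

With bottom width b = 13.1 ft and side slope z = 3: A = (b + zy)y = (13.1 + 3×18.7)×18.7 = 1294 ft²; P = b + 2y√(1+z²) = 13.1 + 2×18.7×3.162 = 131.4 ft.
Hydraulic radius R = A/P = 1294/131.4 = 9.85 ft.
V = (1.486/n) R^(2/3) √S = (1.486/0.014) × 9.85^(2/3) × √0.00065 = 12.44 ft/s. Hydraulic depth D_h = A/T = 1294/125.3 = 10.33 ft.
Froude number Fr = V/√(g·D_h) = 12.44/√(32.2×10.33) = 0.682, which is less than 1, so the flow is subcritical.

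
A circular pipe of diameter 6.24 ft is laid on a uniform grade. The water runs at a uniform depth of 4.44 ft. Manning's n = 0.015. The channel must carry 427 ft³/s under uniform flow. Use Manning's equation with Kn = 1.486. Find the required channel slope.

For a circular section of diameter D = 6.24 ft at depth y = 4.44 ft, the central angle is θ = 2 arccos(1 − 2y/D) = 4.015 rad. Then A = (D²/8)(θ − sin θ) = 23.27 ft² and P = Dθ/2 = 12.53 ft.
Hydraulic radius R = A/P = 23.27/12.53 = 1.858 ft.
From Manning's equation, S = [nQ / (1.486 A R^(2/3))]² = [0.015 × 427 / (1.486 × 23.27 × 1.858^(2/3))]² = 0.015.

S = 0.015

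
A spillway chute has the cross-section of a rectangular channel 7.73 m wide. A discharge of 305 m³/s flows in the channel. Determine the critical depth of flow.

y_c = 5.41 m

For a rectangular channel, critical depth y_c = (q²/g)^(1/3) where q = Q/b = 305/7.73 = 39.46 m²/s.
So y_c = (39.46²/9.81)^(1/3) = 5.41 m.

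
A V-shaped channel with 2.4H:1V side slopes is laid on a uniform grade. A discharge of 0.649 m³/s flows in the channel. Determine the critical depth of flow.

y_c = 0.431 m

At critical depth, Q² T / (g A³) = 1, i.e. A³/T = Q²/g = 0.649²/9.81 = 0.04294.
Try y = 0.493 m: A³/T = 0.08387 — too large.
Try y = 0.32 m: A³/T = 0.009664 — too small.
Try y = 0.431 m: A³/T = 0.04283 — close enough.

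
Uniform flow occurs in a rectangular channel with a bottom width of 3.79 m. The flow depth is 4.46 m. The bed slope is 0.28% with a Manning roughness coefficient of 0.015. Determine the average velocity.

Flow area A = b·y = 3.79 × 4.46 = 16.9 m². Wetted perimeter P = b + 2y = 3.79 + 2×4.46 = 12.71 m.
Hydraulic radius R = A/P = 16.9/12.71 = 1.33 m.
From Manning's equation, V = (1/n) R^(2/3) S^(1/2) = (1/0.015) × 1.33^(2/3) × 0.0028^(1/2) = 4.27 m/s.

V = 4.27 m/s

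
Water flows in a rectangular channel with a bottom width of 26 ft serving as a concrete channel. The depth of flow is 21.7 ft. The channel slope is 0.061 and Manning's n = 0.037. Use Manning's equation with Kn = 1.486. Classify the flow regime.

supercritical

Flow area A = b·y = 26 × 21.7 = 564.2 ft². Wetted perimeter P = b + 2y = 26 + 2×21.7 = 69.4 ft.
Hydraulic radius R = A/P = 564.2/69.4 = 8.13 ft.
V = (1.486/n) R^(2/3) √S = (1.486/0.037) × 8.13^(2/3) × √0.061 = 40.1 ft/s. Hydraulic depth D_h = A/T = 564.2/26 = 21.7 ft.
Froude number Fr = V/√(g·D_h) = 40.1/√(32.2×21.7) = 1.52, which is greater than 1, so the flow is supercritical.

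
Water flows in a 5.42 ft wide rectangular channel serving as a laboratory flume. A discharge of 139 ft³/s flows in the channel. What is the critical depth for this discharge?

y_c = 2.73 ft

For a rectangular channel, critical depth y_c = (q²/g)^(1/3) where q = Q/b = 139/5.42 = 25.65 ft²/s.
So y_c = (25.65²/32.2)^(1/3) = 2.73 ft.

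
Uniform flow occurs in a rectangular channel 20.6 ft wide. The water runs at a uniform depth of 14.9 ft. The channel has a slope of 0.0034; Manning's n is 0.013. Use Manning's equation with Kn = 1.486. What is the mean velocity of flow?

Flow area A = b·y = 20.6 × 14.9 = 306.9 ft². Wetted perimeter P = b + 2y = 20.6 + 2×14.9 = 50.4 ft.
Hydraulic radius R = A/P = 306.9/50.4 = 6.09 ft.
From Manning's equation, V = (1.486/n) R^(2/3) S^(1/2) = (1.486/0.013) × 6.09^(2/3) × 0.0034^(1/2) = 22.2 ft/s.

V = 22.2 ft/s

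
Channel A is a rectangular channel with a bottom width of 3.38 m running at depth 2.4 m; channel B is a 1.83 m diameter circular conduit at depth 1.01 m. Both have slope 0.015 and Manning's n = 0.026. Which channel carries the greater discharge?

channel A

Channel A: Flow area A = b·y = 3.38 × 2.4 = 8.112 m². Wetted perimeter P = b + 2y = 3.38 + 2×2.4 = 8.18 m. Hydraulic radius R = A/P = 8.112/8.18 = 0.9917 m. Q_A = (1/0.026)·8.112·0.9917^(2/3)·√0.015 = 38 m³/s.
Channel B: For a circular section of diameter D = 1.83 m at depth y = 1.01 m, the central angle is θ = 2 arccos(1 − 2y/D) = 3.35 rad. Then A = (D²/8)(θ − sin θ) = 1.489 m² and P = Dθ/2 = 3.065 m. Hydraulic radius R = A/P = 1.489/3.065 = 0.4857 m. Q_B = (1/0.026)·1.489·0.4857^(2/3)·√0.015 = 4.333 m³/s.
Q_A = 38 m³/s vs Q_B = 4.333 m³/s, so channel A carries more.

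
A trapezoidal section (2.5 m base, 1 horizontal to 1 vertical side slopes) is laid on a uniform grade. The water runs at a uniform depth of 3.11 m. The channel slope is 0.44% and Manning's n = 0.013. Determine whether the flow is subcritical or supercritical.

supercritical

With bottom width b = 2.5 m and side slope z = 1: A = (b + zy)y = (2.5 + 1×3.11)×3.11 = 17.45 m²; P = b + 2y√(1+z²) = 2.5 + 2×3.11×1.414 = 11.3 m.
Hydraulic radius R = A/P = 17.45/11.3 = 1.544 m.
V = (1/n) R^(2/3) √S = (1/0.013) × 1.544^(2/3) × √0.0044 = 6.818 m/s. Hydraulic depth D_h = A/T = 17.45/8.72 = 2.001 m.
Froude number Fr = V/√(g·D_h) = 6.818/√(9.81×2.001) = 1.54, which is greater than 1, so the flow is supercritical.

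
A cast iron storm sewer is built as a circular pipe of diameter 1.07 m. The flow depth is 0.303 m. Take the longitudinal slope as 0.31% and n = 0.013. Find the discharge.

Q = 0.28 m³/s

For a circular section of diameter D = 1.07 m at depth y = 0.303 m, the central angle is θ = 2 arccos(1 − 2y/D) = 2.245 rad. Then A = (D²/8)(θ − sin θ) = 0.2094 m² and P = Dθ/2 = 1.201 m.
Hydraulic radius R = A/P = 0.2094/1.201 = 0.1744 m.
Manning's equation: Q = (1/n) A R^(2/3) S^(1/2) = (1/0.013) × 0.2094 × 0.1744^(2/3) × 0.0031^(1/2) = 0.28 m³/s.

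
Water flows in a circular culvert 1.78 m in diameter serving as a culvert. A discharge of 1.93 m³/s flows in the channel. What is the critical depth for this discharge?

At critical depth, Q² T / (g A³) = 1, i.e. A³/T = Q²/g = 1.93²/9.81 = 0.3797.
Trying y = 0.831 m: A³/T = 0.8326 — too large.
Trying y = 0.522 m: A³/T = 0.1389 — too small.
Trying y = 0.677 m: A³/T = 0.3794 — ≈ 0.3797.

y_c = 0.677 m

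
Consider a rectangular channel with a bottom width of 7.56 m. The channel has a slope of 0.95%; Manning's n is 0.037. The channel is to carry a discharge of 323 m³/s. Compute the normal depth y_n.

y_n = 8.53 m

Manning's equation rearranged: A R^(2/3) = nQ / (1·√S) = 0.037 × 323 / (√0.0095) = 122.6.
Trying y = 6 m: A R^(2/3) = 79.47 — too small.
Trying y = 9.34 m: A R^(2/3) = 136.6 — too large.
Trying y = 8.53 m: A R^(2/3) = 122.5 — close enough.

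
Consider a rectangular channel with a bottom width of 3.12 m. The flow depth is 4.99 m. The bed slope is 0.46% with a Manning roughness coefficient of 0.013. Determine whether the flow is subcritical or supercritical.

subcritical

Flow area A = b·y = 3.12 × 4.99 = 15.57 m². Wetted perimeter P = b + 2y = 3.12 + 2×4.99 = 13.1 m.
Hydraulic radius R = A/P = 15.57/13.1 = 1.188 m.
V = (1/n) R^(2/3) √S = (1/0.013) × 1.188^(2/3) × √0.0046 = 5.854 m/s. Hydraulic depth D_h = A/T = 15.57/3.12 = 4.99 m.
Froude number Fr = V/√(g·D_h) = 5.854/√(9.81×4.99) = 0.837, which is less than 1, so the flow is subcritical.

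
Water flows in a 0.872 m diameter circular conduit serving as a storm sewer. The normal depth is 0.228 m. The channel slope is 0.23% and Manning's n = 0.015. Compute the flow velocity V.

For a circular section of diameter D = 0.872 m at depth y = 0.228 m, the central angle is θ = 2 arccos(1 − 2y/D) = 2.147 rad. Then A = (D²/8)(θ − sin θ) = 0.1244 m² and P = Dθ/2 = 0.9361 m.
Hydraulic radius R = A/P = 0.1244/0.9361 = 0.1329 m.
From Manning's equation, V = (1/n) R^(2/3) S^(1/2) = (1/0.015) × 0.1329^(2/3) × 0.0023^(1/2) = 0.832 m/s.

V = 0.832 m/s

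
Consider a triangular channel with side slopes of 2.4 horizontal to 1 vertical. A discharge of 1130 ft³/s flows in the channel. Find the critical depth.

y_c = 6.73 ft

At critical depth, Q² T / (g A³) = 1, i.e. A³/T = Q²/g = 1130²/32.2 = 39660.
Trying y = 4.87 ft: A³/T = 7889 — too small.
Trying y = 8.44 ft: A³/T = 123300 — too large.
Trying y = 6.73 ft: A³/T = 39760 — matches.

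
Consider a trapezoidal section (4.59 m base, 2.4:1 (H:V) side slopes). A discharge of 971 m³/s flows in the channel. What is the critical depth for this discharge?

y_c = 7.14 m

At critical depth, Q² T / (g A³) = 1, i.e. A³/T = Q²/g = 971²/9.81 = 96110.
Trying y = 8.6 m: A³/T = 222700 — too large.
Trying y = 5.42 m: A³/T = 28350 — too small.
Trying y = 7.14 m: A³/T = 96050 — ≈ 96110.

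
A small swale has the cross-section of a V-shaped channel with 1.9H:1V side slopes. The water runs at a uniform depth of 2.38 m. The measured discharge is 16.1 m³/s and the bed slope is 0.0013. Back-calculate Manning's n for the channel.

n = 0.0249

For a triangular section with side slope z = 1.9: A = zy² = 1.9×2.38² = 10.76 m²; P = 2y√(1+z²) = 2×2.38×2.147 = 10.22 m.
Hydraulic radius R = A/P = 10.76/10.22 = 1.053 m.
Rearranging Manning's equation: n = (1/Q) A R^(2/3) S^(1/2) = (1/16.1) × 10.76 × 1.053^(2/3) × √0.0013 = 0.0249.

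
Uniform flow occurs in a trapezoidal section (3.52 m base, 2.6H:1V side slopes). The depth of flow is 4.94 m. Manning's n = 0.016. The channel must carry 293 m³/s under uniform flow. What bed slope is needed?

S = 0.000939

With bottom width b = 3.52 m and side slope z = 2.6: A = (b + zy)y = (3.52 + 2.6×4.94)×4.94 = 80.84 m²; P = b + 2y√(1+z²) = 3.52 + 2×4.94×2.786 = 31.04 m.
Hydraulic radius R = A/P = 80.84/31.04 = 2.604 m.
From Manning's equation, S = [nQ / (1 A R^(2/3))]² = [0.016 × 293 / (1 × 80.84 × 2.604^(2/3))]² = 0.000939.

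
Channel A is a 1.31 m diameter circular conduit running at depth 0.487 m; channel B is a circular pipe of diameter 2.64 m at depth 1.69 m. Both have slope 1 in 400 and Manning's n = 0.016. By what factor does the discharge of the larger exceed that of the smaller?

Channel A: For a circular section of diameter D = 1.31 m at depth y = 0.487 m, the central angle is θ = 2 arccos(1 − 2y/D) = 2.623 rad. Then A = (D²/8)(θ − sin θ) = 0.4563 m² and P = Dθ/2 = 1.718 m. Hydraulic radius R = A/P = 0.4563/1.718 = 0.2656 m. Q_A = (1/0.016)·0.4563·0.2656^(2/3)·√0.0025 = 0.5891 m³/s.
Channel B: For a circular section of diameter D = 2.64 m at depth y = 1.69 m, the central angle is θ = 2 arccos(1 − 2y/D) = 3.71 rad. Then A = (D²/8)(θ − sin θ) = 3.701 m² and P = Dθ/2 = 4.897 m. Hydraulic radius R = A/P = 3.701/4.897 = 0.7557 m. Q_B = (1/0.016)·3.701·0.7557^(2/3)·√0.0025 = 9.595 m³/s.
The larger discharge is 9.595 m³/s and the smaller is 0.5891 m³/s; the ratio is 16.3.

16.3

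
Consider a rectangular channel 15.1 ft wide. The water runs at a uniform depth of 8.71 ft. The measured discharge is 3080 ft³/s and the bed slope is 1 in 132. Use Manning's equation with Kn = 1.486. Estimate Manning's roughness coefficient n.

Flow area A = b·y = 15.1 × 8.71 = 131.5 ft². Wetted perimeter P = b + 2y = 15.1 + 2×8.71 = 32.52 ft.
Hydraulic radius R = A/P = 131.5/32.52 = 4.044 ft.
Rearranging Manning's equation: n = (1.486/Q) A R^(2/3) S^(1/2) = (1.486/3080) × 131.5 × 4.044^(2/3) × √0.007576 = 0.014.

n = 0.014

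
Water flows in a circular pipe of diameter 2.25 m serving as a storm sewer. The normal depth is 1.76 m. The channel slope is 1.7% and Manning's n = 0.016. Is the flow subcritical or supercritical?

supercritical

For a circular section of diameter D = 2.25 m at depth y = 1.76 m, the central angle is θ = 2 arccos(1 − 2y/D) = 4.341 rad. Then A = (D²/8)(θ − sin θ) = 3.337 m² and P = Dθ/2 = 4.884 m.
Hydraulic radius R = A/P = 3.337/4.884 = 0.6832 m.
V = (1/n) R^(2/3) √S = (1/0.016) × 0.6832^(2/3) × √0.017 = 6.322 m/s. Hydraulic depth D_h = A/T = 3.337/1.857 = 1.797 m.
Froude number Fr = V/√(g·D_h) = 6.322/√(9.81×1.797) = 1.51, which is greater than 1, so the flow is supercritical.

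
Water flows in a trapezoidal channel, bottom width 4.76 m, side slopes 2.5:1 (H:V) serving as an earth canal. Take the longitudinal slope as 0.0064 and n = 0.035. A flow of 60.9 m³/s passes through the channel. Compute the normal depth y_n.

Manning's equation rearranged: A R^(2/3) = nQ / (1·√S) = 0.035 × 60.9 / (√0.0064) = 26.64.
Trying y = 2.71 m: A R^(2/3) = 43.03 — high.
Trying y = 1.74 m: A R^(2/3) = 17.11 — low.
Trying y = 2.16 m: A R^(2/3) = 26.66 — ≈ 26.64.

y_n = 2.16 m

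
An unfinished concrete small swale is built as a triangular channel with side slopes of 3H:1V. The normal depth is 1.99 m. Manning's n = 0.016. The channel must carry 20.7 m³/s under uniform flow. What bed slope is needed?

S = 0.000839

For a triangular section with side slope z = 3: A = zy² = 3×1.99² = 11.88 m²; P = 2y√(1+z²) = 2×1.99×3.162 = 12.59 m.
Hydraulic radius R = A/P = 11.88/12.59 = 0.9439 m.
From Manning's equation, S = [nQ / (1 A R^(2/3))]² = [0.016 × 20.7 / (1 × 11.88 × 0.9439^(2/3))]² = 0.000839.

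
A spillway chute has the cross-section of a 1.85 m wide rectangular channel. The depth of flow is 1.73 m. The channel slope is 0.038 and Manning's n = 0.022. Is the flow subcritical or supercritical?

Flow area A = b·y = 1.85 × 1.73 = 3.2 m². Wetted perimeter P = b + 2y = 1.85 + 2×1.73 = 5.31 m.
Hydraulic radius R = A/P = 3.2/5.31 = 0.6027 m.
V = (1/n) R^(2/3) √S = (1/0.022) × 0.6027^(2/3) × √0.038 = 6.322 m/s. Hydraulic depth D_h = A/T = 3.2/1.85 = 1.73 m.
Froude number Fr = V/√(g·D_h) = 6.322/√(9.81×1.73) = 1.53, which is greater than 1, so the flow is supercritical.

supercritical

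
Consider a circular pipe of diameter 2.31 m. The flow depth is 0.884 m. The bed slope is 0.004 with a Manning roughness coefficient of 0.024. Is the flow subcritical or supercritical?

For a circular section of diameter D = 2.31 m at depth y = 0.884 m, the central angle is θ = 2 arccos(1 − 2y/D) = 2.668 rad. Then A = (D²/8)(θ − sin θ) = 1.475 m² and P = Dθ/2 = 3.081 m.
Hydraulic radius R = A/P = 1.475/3.081 = 0.4788 m.
V = (1/n) R^(2/3) √S = (1/0.024) × 0.4788^(2/3) × √0.004 = 1.613 m/s. Hydraulic depth D_h = A/T = 1.475/2.246 = 0.657 m.
Froude number Fr = V/√(g·D_h) = 1.613/√(9.81×0.657) = 0.635, which is less than 1, so the flow is subcritical.

subcritical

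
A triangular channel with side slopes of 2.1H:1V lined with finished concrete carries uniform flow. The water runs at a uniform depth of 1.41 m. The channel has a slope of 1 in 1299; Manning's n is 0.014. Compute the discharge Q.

For a triangular section with side slope z = 2.1: A = zy² = 2.1×1.41² = 4.175 m²; P = 2y√(1+z²) = 2×1.41×2.326 = 6.559 m.
Hydraulic radius R = A/P = 4.175/6.559 = 0.6365 m.
Manning's equation: Q = (1/n) A R^(2/3) S^(1/2) = (1/0.014) × 4.175 × 0.6365^(2/3) × 0.0007698^(1/2) = 6.12 m³/s.

Q = 6.12 m³/s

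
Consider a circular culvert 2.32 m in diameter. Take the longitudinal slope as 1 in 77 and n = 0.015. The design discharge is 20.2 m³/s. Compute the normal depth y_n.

y_n = 1.73 m

Manning's equation rearranged: A R^(2/3) = nQ / (1·√S) = 0.015 × 20.2 / (√0.01299) = 2.659.
Try y = 1.27 m: A R^(2/3) = 1.709 — too small.
Try y = 1.73 m: A R^(2/3) = 2.663 — ≈ 2.659.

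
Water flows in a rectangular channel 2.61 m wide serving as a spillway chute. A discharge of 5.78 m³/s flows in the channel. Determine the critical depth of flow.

For a rectangular channel, critical depth y_c = (q²/g)^(1/3) where q = Q/b = 5.78/2.61 = 2.215 m²/s.
So y_c = (2.215²/9.81)^(1/3) = 0.794 m.

y_c = 0.794 m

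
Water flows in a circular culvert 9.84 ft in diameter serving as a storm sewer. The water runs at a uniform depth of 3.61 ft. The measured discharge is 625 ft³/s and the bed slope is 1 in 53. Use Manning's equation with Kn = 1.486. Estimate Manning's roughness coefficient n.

For a circular section of diameter D = 9.84 ft at depth y = 3.61 ft, the central angle is θ = 2 arccos(1 − 2y/D) = 2.603 rad. Then A = (D²/8)(θ − sin θ) = 25.29 ft² and P = Dθ/2 = 12.8 ft.
Hydraulic radius R = A/P = 25.29/12.8 = 1.975 ft.
Rearranging Manning's equation: n = (1.486/Q) A R^(2/3) S^(1/2) = (1.486/625) × 25.29 × 1.975^(2/3) × √0.01887 = 0.013.

n = 0.013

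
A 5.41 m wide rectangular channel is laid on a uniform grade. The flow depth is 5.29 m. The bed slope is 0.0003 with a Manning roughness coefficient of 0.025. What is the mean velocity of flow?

V = 1.02 m/s

Flow area A = b·y = 5.41 × 5.29 = 28.62 m². Wetted perimeter P = b + 2y = 5.41 + 2×5.29 = 15.99 m.
Hydraulic radius R = A/P = 28.62/15.99 = 1.79 m.
From Manning's equation, V = (1/n) R^(2/3) S^(1/2) = (1/0.025) × 1.79^(2/3) × 0.0003^(1/2) = 1.02 m/s.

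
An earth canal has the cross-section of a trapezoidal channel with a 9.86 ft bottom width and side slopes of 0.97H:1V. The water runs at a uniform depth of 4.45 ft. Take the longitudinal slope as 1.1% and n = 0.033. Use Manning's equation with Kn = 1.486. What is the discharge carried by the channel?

Q = 597 ft³/s

With bottom width b = 9.86 ft and side slope z = 0.97: A = (b + zy)y = (9.86 + 0.97×4.45)×4.45 = 63.09 ft²; P = b + 2y√(1+z²) = 9.86 + 2×4.45×1.393 = 22.26 ft.
Hydraulic radius R = A/P = 63.09/22.26 = 2.834 ft.
Manning's equation: Q = (1.486/n) A R^(2/3) S^(1/2) = (1.486/0.033) × 63.09 × 2.834^(2/3) × 0.011^(1/2) = 597 ft³/s.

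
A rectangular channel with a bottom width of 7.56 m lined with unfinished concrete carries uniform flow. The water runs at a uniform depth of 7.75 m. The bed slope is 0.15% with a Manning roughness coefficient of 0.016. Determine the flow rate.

Q = 264 m³/s

Flow area A = b·y = 7.56 × 7.75 = 58.59 m². Wetted perimeter P = b + 2y = 7.56 + 2×7.75 = 23.06 m.
Hydraulic radius R = A/P = 58.59/23.06 = 2.541 m.
Manning's equation: Q = (1/n) A R^(2/3) S^(1/2) = (1/0.016) × 58.59 × 2.541^(2/3) × 0.0015^(1/2) = 264 m³/s.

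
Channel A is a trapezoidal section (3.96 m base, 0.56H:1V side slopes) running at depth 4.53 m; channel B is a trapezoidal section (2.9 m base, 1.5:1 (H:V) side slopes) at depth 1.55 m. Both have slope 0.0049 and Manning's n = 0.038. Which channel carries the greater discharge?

Channel A: With bottom width b = 3.96 m and side slope z = 0.56: A = (b + zy)y = (3.96 + 0.56×4.53)×4.53 = 29.43 m²; P = b + 2y√(1+z²) = 3.96 + 2×4.53×1.146 = 14.34 m. Hydraulic radius R = A/P = 29.43/14.34 = 2.052 m. Q_A = (1/0.038)·29.43·2.052^(2/3)·√0.0049 = 87.54 m³/s.
Channel B: With bottom width b = 2.9 m and side slope z = 1.5: A = (b + zy)y = (2.9 + 1.5×1.55)×1.55 = 8.099 m²; P = b + 2y√(1+z²) = 2.9 + 2×1.55×1.803 = 8.489 m. Hydraulic radius R = A/P = 8.099/8.489 = 0.9541 m. Q_B = (1/0.038)·8.099·0.9541^(2/3)·√0.0049 = 14.46 m³/s.
Q_A = 87.54 m³/s vs Q_B = 14.46 m³/s, so channel A carries more.

channel A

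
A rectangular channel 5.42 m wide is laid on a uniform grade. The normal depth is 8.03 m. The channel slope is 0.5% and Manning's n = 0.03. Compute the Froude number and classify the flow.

subcritical

Flow area A = b·y = 5.42 × 8.03 = 43.52 m². Wetted perimeter P = b + 2y = 5.42 + 2×8.03 = 21.48 m.
Hydraulic radius R = A/P = 43.52/21.48 = 2.026 m.
V = (1/n) R^(2/3) √S = (1/0.03) × 2.026^(2/3) × √0.005 = 3.774 m/s. Hydraulic depth D_h = A/T = 43.52/5.42 = 8.03 m.
Froude number Fr = V/√(g·D_h) = 3.774/√(9.81×8.03) = 0.425, which is less than 1, so the flow is subcritical.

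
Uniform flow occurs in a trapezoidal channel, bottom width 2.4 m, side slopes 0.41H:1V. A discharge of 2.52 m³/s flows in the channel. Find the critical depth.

At critical depth, Q² T / (g A³) = 1, i.e. A³/T = Q²/g = 2.52²/9.81 = 0.6473.
Trying y = 0.508 m: A³/T = 0.8259 — too large.
Trying y = 0.469 m: A³/T = 0.6454 — matches.

y_c = 0.469 m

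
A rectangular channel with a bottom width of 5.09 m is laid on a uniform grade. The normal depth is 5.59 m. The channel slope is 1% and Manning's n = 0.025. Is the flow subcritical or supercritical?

Flow area A = b·y = 5.09 × 5.59 = 28.45 m². Wetted perimeter P = b + 2y = 5.09 + 2×5.59 = 16.27 m.
Hydraulic radius R = A/P = 28.45/16.27 = 1.749 m.
V = (1/n) R^(2/3) √S = (1/0.025) × 1.749^(2/3) × √0.01 = 5.806 m/s. Hydraulic depth D_h = A/T = 28.45/5.09 = 5.59 m.
Froude number Fr = V/√(g·D_h) = 5.806/√(9.81×5.59) = 0.784, which is less than 1, so the flow is subcritical.

subcritical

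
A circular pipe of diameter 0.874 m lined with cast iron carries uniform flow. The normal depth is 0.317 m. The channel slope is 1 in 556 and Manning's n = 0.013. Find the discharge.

Q = 0.2 m³/s

For a circular section of diameter D = 0.874 m at depth y = 0.317 m, the central angle is θ = 2 arccos(1 − 2y/D) = 2.585 rad. Then A = (D²/8)(θ − sin θ) = 0.1964 m² and P = Dθ/2 = 1.13 m.
Hydraulic radius R = A/P = 0.1964/1.13 = 0.1739 m.
Manning's equation: Q = (1/n) A R^(2/3) S^(1/2) = (1/0.013) × 0.1964 × 0.1739^(2/3) × 0.001799^(1/2) = 0.2 m³/s.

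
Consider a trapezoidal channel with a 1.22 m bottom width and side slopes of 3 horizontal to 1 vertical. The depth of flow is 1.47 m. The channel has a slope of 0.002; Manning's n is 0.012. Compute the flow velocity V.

With bottom width b = 1.22 m and side slope z = 3: A = (b + zy)y = (1.22 + 3×1.47)×1.47 = 8.276 m²; P = b + 2y√(1+z²) = 1.22 + 2×1.47×3.162 = 10.52 m.
Hydraulic radius R = A/P = 8.276/10.52 = 0.7869 m.
From Manning's equation, V = (1/n) R^(2/3) S^(1/2) = (1/0.012) × 0.7869^(2/3) × 0.002^(1/2) = 3.18 m/s.

V = 3.18 m/s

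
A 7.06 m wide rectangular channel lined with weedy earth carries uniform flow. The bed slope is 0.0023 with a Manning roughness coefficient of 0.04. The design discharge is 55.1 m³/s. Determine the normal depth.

y_n = 4.21 m

Manning's equation rearranged: A R^(2/3) = nQ / (1·√S) = 0.04 × 55.1 / (√0.0023) = 45.96.
At y = 3.18 m: A R^(2/3) = 31.64 — too small.
At y = 4.79 m: A R^(2/3) = 54.26 — too large.
At y = 4.21 m: A R^(2/3) = 45.92 — ≈ 45.96.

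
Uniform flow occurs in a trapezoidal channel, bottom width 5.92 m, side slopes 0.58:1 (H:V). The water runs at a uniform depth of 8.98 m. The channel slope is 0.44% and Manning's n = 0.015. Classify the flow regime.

supercritical

With bottom width b = 5.92 m and side slope z = 0.58: A = (b + zy)y = (5.92 + 0.58×8.98)×8.98 = 99.93 m²; P = b + 2y√(1+z²) = 5.92 + 2×8.98×1.156 = 26.68 m.
Hydraulic radius R = A/P = 99.93/26.68 = 3.745 m.
V = (1/n) R^(2/3) √S = (1/0.015) × 3.745^(2/3) × √0.0044 = 10.66 m/s. Hydraulic depth D_h = A/T = 99.93/16.34 = 6.117 m.
Froude number Fr = V/√(g·D_h) = 10.66/√(9.81×6.117) = 1.38, which is greater than 1, so the flow is supercritical.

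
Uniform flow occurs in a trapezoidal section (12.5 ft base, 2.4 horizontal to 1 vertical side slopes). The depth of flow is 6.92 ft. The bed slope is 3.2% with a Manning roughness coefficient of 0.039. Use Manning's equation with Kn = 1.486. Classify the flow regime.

With bottom width b = 12.5 ft and side slope z = 2.4: A = (b + zy)y = (12.5 + 2.4×6.92)×6.92 = 201.4 ft²; P = b + 2y√(1+z²) = 12.5 + 2×6.92×2.6 = 48.48 ft.
Hydraulic radius R = A/P = 201.4/48.48 = 4.155 ft.
V = (1.486/n) R^(2/3) √S = (1.486/0.039) × 4.155^(2/3) × √0.032 = 17.61 ft/s. Hydraulic depth D_h = A/T = 201.4/45.72 = 4.406 ft.
Froude number Fr = V/√(g·D_h) = 17.61/√(32.2×4.406) = 1.48, which is greater than 1, so the flow is supercritical.

supercritical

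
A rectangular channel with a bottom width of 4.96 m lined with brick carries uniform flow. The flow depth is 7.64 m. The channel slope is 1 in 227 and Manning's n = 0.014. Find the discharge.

Q = 273 m³/s

Flow area A = b·y = 4.96 × 7.64 = 37.89 m². Wetted perimeter P = b + 2y = 4.96 + 2×7.64 = 20.24 m.
Hydraulic radius R = A/P = 37.89/20.24 = 1.872 m.
Manning's equation: Q = (1/n) A R^(2/3) S^(1/2) = (1/0.014) × 37.89 × 1.872^(2/3) × 0.004405^(1/2) = 273 m³/s.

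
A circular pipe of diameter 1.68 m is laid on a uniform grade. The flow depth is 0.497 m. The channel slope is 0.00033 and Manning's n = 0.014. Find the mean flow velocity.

V = 0.56 m/s

For a circular section of diameter D = 1.68 m at depth y = 0.497 m, the central angle is θ = 2 arccos(1 − 2y/D) = 2.3 rad. Then A = (D²/8)(θ − sin θ) = 0.5486 m² and P = Dθ/2 = 1.932 m.
Hydraulic radius R = A/P = 0.5486/1.932 = 0.2839 m.
From Manning's equation, V = (1/n) R^(2/3) S^(1/2) = (1/0.014) × 0.2839^(2/3) × 0.00033^(1/2) = 0.56 m/s.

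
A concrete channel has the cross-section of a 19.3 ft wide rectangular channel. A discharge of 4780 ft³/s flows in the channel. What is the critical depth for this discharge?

For a rectangular channel, critical depth y_c = (q²/g)^(1/3) where q = Q/b = 4780/19.3 = 247.7 ft²/s.
So y_c = (247.7²/32.2)^(1/3) = 12.4 ft.

y_c = 12.4 ft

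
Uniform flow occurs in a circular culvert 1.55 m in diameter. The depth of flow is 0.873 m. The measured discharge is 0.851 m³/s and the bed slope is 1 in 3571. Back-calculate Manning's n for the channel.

For a circular section of diameter D = 1.55 m at depth y = 0.873 m, the central angle is θ = 2 arccos(1 − 2y/D) = 3.395 rad. Then A = (D²/8)(θ − sin θ) = 1.095 m² and P = Dθ/2 = 2.631 m.
Hydraulic radius R = A/P = 1.095/2.631 = 0.4161 m.
Rearranging Manning's equation: n = (1/Q) A R^(2/3) S^(1/2) = (1/0.851) × 1.095 × 0.4161^(2/3) × √0.00028 = 0.012.

n = 0.012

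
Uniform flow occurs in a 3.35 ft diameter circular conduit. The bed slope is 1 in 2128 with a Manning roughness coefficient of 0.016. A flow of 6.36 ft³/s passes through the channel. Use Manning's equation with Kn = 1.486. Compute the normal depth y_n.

Manning's equation rearranged: A R^(2/3) = nQ / (1.486·√S) = 0.016 × 6.36 / (1.486 × √0.0004699) = 3.159.
At y = 1.26 ft: A R^(2/3) = 2.356 — too small.
At y = 1.65 ft: A R^(2/3) = 3.817 — too large.
At y = 1.48 ft: A R^(2/3) = 3.157 — matches.

y_n = 1.48 ft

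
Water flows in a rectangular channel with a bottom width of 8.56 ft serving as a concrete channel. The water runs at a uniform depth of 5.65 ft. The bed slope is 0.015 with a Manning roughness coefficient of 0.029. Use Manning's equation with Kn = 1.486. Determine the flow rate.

Q = 549 ft³/s

Flow area A = b·y = 8.56 × 5.65 = 48.36 ft². Wetted perimeter P = b + 2y = 8.56 + 2×5.65 = 19.86 ft.
Hydraulic radius R = A/P = 48.36/19.86 = 2.435 ft.
Manning's equation: Q = (1.486/n) A R^(2/3) S^(1/2) = (1.486/0.029) × 48.36 × 2.435^(2/3) × 0.015^(1/2) = 549 ft³/s.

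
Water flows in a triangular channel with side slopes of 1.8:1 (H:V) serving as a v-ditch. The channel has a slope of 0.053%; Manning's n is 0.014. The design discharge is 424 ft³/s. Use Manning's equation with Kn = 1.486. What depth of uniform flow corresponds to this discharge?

Manning's equation rearranged: A R^(2/3) = nQ / (1.486·√S) = 0.014 × 424 / (1.486 × √0.00053) = 173.5.
Try y = 8.48 ft: A R^(2/3) = 310 — high.
Try y = 4.77 ft: A R^(2/3) = 66.84 — low.
Try y = 6.82 ft: A R^(2/3) = 173.4 — close enough.

y_n = 6.82 ft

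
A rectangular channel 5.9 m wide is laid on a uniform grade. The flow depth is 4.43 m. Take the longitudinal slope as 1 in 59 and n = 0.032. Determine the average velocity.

V = 5.95 m/s

Flow area A = b·y = 5.9 × 4.43 = 26.14 m². Wetted perimeter P = b + 2y = 5.9 + 2×4.43 = 14.76 m.
Hydraulic radius R = A/P = 26.14/14.76 = 1.771 m.
From Manning's equation, V = (1/n) R^(2/3) S^(1/2) = (1/0.032) × 1.771^(2/3) × 0.01695^(1/2) = 5.95 m/s.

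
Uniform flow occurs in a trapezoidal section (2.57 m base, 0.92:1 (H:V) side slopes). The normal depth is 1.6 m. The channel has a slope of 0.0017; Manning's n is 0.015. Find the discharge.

Q = 17 m³/s

With bottom width b = 2.57 m and side slope z = 0.92: A = (b + zy)y = (2.57 + 0.92×1.6)×1.6 = 6.467 m²; P = b + 2y√(1+z²) = 2.57 + 2×1.6×1.359 = 6.918 m.
Hydraulic radius R = A/P = 6.467/6.918 = 0.9348 m.
Manning's equation: Q = (1/n) A R^(2/3) S^(1/2) = (1/0.015) × 6.467 × 0.9348^(2/3) × 0.0017^(1/2) = 17 m³/s.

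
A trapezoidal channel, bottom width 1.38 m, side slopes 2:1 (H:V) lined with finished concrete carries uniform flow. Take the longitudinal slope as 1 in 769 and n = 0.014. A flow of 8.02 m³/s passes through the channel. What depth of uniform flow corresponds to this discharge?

Manning's equation rearranged: A R^(2/3) = nQ / (1·√S) = 0.014 × 8.02 / (√0.0013) = 3.114.
Trying y = 1.28 m: A R^(2/3) = 4.013 — over.
Trying y = 0.923 m: A R^(2/3) = 1.976 — short.
Trying y = 1.14 m: A R^(2/3) = 3.112 — matches.

y_n = 1.14 m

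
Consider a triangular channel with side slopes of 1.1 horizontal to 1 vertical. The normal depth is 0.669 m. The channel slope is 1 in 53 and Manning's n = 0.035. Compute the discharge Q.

For a triangular section with side slope z = 1.1: A = zy² = 1.1×0.669² = 0.4923 m²; P = 2y√(1+z²) = 2×0.669×1.487 = 1.989 m.
Hydraulic radius R = A/P = 0.4923/1.989 = 0.2475 m.
Manning's equation: Q = (1/n) A R^(2/3) S^(1/2) = (1/0.035) × 0.4923 × 0.2475^(2/3) × 0.01887^(1/2) = 0.762 m³/s.

Q = 0.762 m³/s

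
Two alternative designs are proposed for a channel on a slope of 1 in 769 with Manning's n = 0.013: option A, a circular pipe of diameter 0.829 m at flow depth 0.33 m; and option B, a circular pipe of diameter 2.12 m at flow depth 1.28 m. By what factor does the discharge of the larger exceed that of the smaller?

24.8

Channel A: For a circular section of diameter D = 0.829 m at depth y = 0.33 m, the central angle is θ = 2 arccos(1 − 2y/D) = 2.731 rad. Then A = (D²/8)(θ − sin θ) = 0.2003 m² and P = Dθ/2 = 1.132 m. Hydraulic radius R = A/P = 0.2003/1.132 = 0.177 m. Q_A = (1/0.013)·0.2003·0.177^(2/3)·√0.0013 = 0.1751 m³/s.
Channel B: For a circular section of diameter D = 2.12 m at depth y = 1.28 m, the central angle is θ = 2 arccos(1 − 2y/D) = 3.56 rad. Then A = (D²/8)(θ − sin θ) = 2.228 m² and P = Dθ/2 = 3.773 m. Hydraulic radius R = A/P = 2.228/3.773 = 0.5905 m. Q_B = (1/0.013)·2.228·0.5905^(2/3)·√0.0013 = 4.35 m³/s.
The larger discharge is 4.35 m³/s and the smaller is 0.1751 m³/s; the ratio is 24.8.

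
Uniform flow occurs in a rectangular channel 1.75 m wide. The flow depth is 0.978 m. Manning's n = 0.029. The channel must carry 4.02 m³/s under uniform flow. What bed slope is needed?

Flow area A = b·y = 1.75 × 0.978 = 1.712 m². Wetted perimeter P = b + 2y = 1.75 + 2×0.978 = 3.706 m.
Hydraulic radius R = A/P = 1.712/3.706 = 0.4618 m.
From Manning's equation, S = [nQ / (1 A R^(2/3))]² = [0.029 × 4.02 / (1 × 1.712 × 0.4618^(2/3))]² = 0.013.

S = 0.013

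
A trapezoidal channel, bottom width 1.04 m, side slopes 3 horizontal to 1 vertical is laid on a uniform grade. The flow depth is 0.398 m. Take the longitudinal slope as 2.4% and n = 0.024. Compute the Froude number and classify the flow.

supercritical

With bottom width b = 1.04 m and side slope z = 3: A = (b + zy)y = (1.04 + 3×0.398)×0.398 = 0.8891 m²; P = b + 2y√(1+z²) = 1.04 + 2×0.398×3.162 = 3.557 m.
Hydraulic radius R = A/P = 0.8891/3.557 = 0.25 m.
V = (1/n) R^(2/3) √S = (1/0.024) × 0.25^(2/3) × √0.024 = 2.561 m/s. Hydraulic depth D_h = A/T = 0.8891/3.428 = 0.2594 m.
Froude number Fr = V/√(g·D_h) = 2.561/√(9.81×0.2594) = 1.61, which is greater than 1, so the flow is supercritical.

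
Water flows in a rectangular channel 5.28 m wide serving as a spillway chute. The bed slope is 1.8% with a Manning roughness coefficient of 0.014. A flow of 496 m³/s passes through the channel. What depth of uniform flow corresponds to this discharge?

Manning's equation rearranged: A R^(2/3) = nQ / (1·√S) = 0.014 × 496 / (√0.018) = 51.76.
At y = 8.18 m: A R^(2/3) = 68.47 — high.
At y = 5.1 m: A R^(2/3) = 38.95 — low.
At y = 6.45 m: A R^(2/3) = 51.75 — ≈ 51.76.

y_n = 6.45 m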